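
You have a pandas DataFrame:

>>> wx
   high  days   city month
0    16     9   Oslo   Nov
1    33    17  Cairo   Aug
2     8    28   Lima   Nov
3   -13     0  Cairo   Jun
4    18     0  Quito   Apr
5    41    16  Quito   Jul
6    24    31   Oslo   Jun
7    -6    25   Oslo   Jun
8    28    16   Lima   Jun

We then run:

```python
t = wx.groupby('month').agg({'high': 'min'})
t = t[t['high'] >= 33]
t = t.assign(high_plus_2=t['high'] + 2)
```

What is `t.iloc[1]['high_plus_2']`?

43

group by month, min of high:
       high
month      
Apr      18
Aug      33
Jul      41
Jun     -13
Nov       8
filter rows where high >= 33:
       high
month      
Aug      33
Jul      41
add column high_plus_2 = t['high'] + 2:
       high  high_plus_2
month                   
Aug      33           35
Jul      41           43
Then the value at position 1, column 'high_plus_2': 43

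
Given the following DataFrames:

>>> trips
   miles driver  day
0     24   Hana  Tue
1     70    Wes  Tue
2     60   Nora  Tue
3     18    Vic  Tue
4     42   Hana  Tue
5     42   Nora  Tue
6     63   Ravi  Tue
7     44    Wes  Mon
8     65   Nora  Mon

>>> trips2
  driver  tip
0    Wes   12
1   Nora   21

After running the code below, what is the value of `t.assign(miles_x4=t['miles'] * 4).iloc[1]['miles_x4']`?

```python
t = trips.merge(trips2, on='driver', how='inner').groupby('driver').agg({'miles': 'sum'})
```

456

merge on 'driver' (how='inner') → 5 rows:
   miles driver  day  tip
0     70    Wes  Tue   12
1     60   Nora  Tue   21
2     42   Nora  Tue   21
3     44    Wes  Mon   12
4     65   Nora  Mon   21
group by driver, sum of miles:
        miles
driver       
Nora      167
Wes       114
add column miles_x4 = t['miles'] * 4:
        miles  miles_x4
driver                 
Nora      167       668
Wes       114       456
Finally, value at position 1, column 'miles_x4' = 456.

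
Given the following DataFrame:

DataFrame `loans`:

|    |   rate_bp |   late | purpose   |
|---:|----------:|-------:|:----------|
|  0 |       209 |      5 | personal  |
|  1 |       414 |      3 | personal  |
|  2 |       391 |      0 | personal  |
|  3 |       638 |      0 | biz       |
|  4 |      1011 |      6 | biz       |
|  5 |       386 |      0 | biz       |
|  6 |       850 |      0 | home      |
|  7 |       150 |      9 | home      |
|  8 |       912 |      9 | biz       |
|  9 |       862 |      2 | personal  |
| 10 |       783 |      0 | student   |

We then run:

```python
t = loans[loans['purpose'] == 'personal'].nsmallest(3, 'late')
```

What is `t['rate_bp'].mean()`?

filter rows where purpose == 'personal':
   rate_bp  late   purpose
0      209     5  personal
1      414     3  personal
2      391     0  personal
9      862     2  personal
take 3 rows with smallest late:
   rate_bp  late   purpose
2      391     0  personal
9      862     2  personal
1      414     3  personal

555.666666667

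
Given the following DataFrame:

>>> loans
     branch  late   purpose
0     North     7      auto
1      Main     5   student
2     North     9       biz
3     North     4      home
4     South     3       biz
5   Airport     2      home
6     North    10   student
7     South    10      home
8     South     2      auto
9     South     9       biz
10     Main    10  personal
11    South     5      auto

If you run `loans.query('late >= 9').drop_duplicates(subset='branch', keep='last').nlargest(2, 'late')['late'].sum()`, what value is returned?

20

filter rows where late >= 9:
   branch  late   purpose
2   North     9       biz
6   North    10   student
7   South    10      home
9   South     9       biz
10   Main    10  personal
drop duplicate branch (keep=last):
   branch  late   purpose
6   North    10   student
9   South     9       biz
10   Main    10  personal
take 2 rows with largest late:
   branch  late   purpose
6   North    10   student
10   Main    10  personal
So sum() = 20.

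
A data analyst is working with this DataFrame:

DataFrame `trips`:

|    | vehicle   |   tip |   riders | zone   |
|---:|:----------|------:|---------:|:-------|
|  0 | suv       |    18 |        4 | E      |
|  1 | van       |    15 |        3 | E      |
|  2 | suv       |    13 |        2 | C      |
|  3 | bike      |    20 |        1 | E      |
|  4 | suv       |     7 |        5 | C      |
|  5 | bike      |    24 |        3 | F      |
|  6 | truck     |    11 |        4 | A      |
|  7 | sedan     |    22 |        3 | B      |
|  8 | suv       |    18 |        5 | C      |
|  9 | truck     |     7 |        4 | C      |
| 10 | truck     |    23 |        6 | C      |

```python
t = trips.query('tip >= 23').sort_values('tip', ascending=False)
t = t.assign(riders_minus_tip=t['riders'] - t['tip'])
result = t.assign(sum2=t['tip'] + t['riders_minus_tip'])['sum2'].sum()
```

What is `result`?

9

filter rows where tip >= 23:
   vehicle  tip  riders zone
5     bike   24       3    F
10   truck   23       6    C
sort by tip descending:
   vehicle  tip  riders zone
5     bike   24       3    F
10   truck   23       6    C
add column riders_minus_tip = t['riders'] - t['tip']:
   vehicle  tip  riders zone  riders_minus_tip
5     bike   24       3    F               -21
10   truck   23       6    C               -17
add column sum2 = t['tip'] + t['riders_minus_tip']:
   vehicle  tip  riders zone  riders_minus_tip  sum2
5     bike   24       3    F               -21     3
10   truck   23       6    C               -17     6
Finally, sum of column 'sum2' = 9.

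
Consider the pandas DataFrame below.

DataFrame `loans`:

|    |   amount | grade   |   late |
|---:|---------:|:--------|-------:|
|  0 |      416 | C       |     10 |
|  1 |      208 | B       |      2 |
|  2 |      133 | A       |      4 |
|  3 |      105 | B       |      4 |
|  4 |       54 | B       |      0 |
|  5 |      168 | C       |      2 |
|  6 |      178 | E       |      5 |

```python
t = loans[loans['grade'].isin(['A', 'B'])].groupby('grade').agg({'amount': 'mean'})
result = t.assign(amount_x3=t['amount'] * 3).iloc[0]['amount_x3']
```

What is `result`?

399.0

filter rows where grade in ['A', 'B']:
   amount grade  late
1     208     B     2
2     133     A     4
3     105     B     4
4      54     B     0
group by grade, mean of amount:
           amount
grade            
A      133.000000
B      122.333333
add column amount_x3 = t['amount'] * 3:
           amount  amount_x3
grade                       
A      133.000000      399.0
B      122.333333      367.0
Then the value at position 0, column 'amount_x3': 399.0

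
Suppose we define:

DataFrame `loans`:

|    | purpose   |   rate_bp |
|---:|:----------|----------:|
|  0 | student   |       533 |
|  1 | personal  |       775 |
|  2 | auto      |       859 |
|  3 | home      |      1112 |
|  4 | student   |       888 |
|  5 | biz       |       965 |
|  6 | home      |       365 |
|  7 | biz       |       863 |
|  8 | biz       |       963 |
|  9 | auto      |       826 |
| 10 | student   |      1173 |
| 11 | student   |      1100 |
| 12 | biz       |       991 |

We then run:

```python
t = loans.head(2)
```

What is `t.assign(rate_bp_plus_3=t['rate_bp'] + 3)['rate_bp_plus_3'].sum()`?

take first 2 rows:
    purpose  rate_bp
0   student      533
1  personal      775
add column rate_bp_plus_3 = t['rate_bp'] + 3:
    purpose  rate_bp  rate_bp_plus_3
0   student      533             536
1  personal      775             778
sum of column 'rate_bp_plus_3' → 1314

1314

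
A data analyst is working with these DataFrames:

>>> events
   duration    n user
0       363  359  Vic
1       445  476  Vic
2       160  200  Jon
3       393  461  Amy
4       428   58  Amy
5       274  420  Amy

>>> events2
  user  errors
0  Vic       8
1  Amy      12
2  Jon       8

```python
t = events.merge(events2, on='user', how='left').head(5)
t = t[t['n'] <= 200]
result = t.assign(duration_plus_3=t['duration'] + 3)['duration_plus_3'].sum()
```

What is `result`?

594

merge on 'user' (how='left') → 6 rows:
   duration    n user  errors
0       363  359  Vic       8
1       445  476  Vic       8
2       160  200  Jon       8
3       393  461  Amy      12
4       428   58  Amy      12
5       274  420  Amy      12
take first 5 rows:
   duration    n user  errors
0       363  359  Vic       8
1       445  476  Vic       8
2       160  200  Jon       8
3       393  461  Amy      12
4       428   58  Amy      12
filter rows where n <= 200:
   duration    n user  errors
2       160  200  Jon       8
4       428   58  Amy      12
add column duration_plus_3 = t['duration'] + 3:
   duration    n user  errors  duration_plus_3
2       160  200  Jon       8              163
4       428   58  Amy      12              431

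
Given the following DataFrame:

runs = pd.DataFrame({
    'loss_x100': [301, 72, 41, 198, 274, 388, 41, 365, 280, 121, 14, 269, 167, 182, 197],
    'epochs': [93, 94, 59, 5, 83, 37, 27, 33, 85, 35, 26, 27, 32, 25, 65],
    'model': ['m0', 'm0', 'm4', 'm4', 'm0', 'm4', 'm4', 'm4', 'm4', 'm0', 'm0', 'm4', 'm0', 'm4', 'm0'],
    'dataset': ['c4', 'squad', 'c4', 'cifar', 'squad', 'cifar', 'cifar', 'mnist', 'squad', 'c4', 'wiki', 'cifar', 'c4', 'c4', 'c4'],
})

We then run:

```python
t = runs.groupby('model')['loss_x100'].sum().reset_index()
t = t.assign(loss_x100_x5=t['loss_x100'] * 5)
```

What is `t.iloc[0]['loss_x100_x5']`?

group by model, sum of loss_x100:
model
m0    1146
m4    1764
Name: loss_x100, dtype: int64
reset_index():
  model  loss_x100
0    m0       1146
1    m4       1764
add column loss_x100_x5 = t['loss_x100'] * 5:
  model  loss_x100  loss_x100_x5
0    m0       1146          5730
1    m4       1764          8820
Then the value at position 0, column 'loss_x100_x5': 5730

5730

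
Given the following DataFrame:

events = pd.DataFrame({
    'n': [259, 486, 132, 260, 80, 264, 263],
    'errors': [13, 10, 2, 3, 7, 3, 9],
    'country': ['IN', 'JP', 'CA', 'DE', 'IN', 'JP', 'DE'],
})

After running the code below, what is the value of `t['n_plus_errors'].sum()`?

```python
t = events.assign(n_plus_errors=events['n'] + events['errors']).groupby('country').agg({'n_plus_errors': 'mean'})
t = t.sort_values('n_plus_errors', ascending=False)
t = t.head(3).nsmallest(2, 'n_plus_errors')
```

447.0

add column n_plus_errors = events['n'] + events['errors']:
     n  errors country  n_plus_errors
0  259      13      IN            272
1  486      10      JP            496
2  132       2      CA            134
3  260       3      DE            263
4   80       7      IN             87
5  264       3      JP            267
6  263       9      DE            272
group by country, mean of n_plus_errors:
         n_plus_errors
country               
CA               134.0
DE               267.5
IN               179.5
JP               381.5
sort by n_plus_errors descending:
         n_plus_errors
country               
JP               381.5
DE               267.5
IN               179.5
CA               134.0
take first 3 rows:
         n_plus_errors
country               
JP               381.5
DE               267.5
IN               179.5
take 2 rows with smallest n_plus_errors:
         n_plus_errors
country               
IN               179.5
DE               267.5
Finally, sum of column 'n_plus_errors' = 447.0.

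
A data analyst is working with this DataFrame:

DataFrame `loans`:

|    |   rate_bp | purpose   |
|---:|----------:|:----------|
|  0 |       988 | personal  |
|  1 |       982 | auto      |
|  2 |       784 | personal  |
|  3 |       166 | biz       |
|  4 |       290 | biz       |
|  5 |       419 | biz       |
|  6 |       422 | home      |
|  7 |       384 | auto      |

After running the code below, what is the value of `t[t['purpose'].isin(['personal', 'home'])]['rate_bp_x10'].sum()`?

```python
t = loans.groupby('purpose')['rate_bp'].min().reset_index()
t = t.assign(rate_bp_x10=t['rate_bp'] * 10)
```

group by purpose, min of rate_bp:
purpose
auto        384
biz         166
home        422
personal    784
Name: rate_bp, dtype: int64
reset_index():
    purpose  rate_bp
0      auto      384
1       biz      166
2      home      422
3  personal      784
add column rate_bp_x10 = t['rate_bp'] * 10:
    purpose  rate_bp  rate_bp_x10
0      auto      384         3840
1       biz      166         1660
2      home      422         4220
3  personal      784         7840
filter rows where purpose in ['personal', 'home']:
    purpose  rate_bp  rate_bp_x10
2      home      422         4220
3  personal      784         7840
So sum() = 12060.

12060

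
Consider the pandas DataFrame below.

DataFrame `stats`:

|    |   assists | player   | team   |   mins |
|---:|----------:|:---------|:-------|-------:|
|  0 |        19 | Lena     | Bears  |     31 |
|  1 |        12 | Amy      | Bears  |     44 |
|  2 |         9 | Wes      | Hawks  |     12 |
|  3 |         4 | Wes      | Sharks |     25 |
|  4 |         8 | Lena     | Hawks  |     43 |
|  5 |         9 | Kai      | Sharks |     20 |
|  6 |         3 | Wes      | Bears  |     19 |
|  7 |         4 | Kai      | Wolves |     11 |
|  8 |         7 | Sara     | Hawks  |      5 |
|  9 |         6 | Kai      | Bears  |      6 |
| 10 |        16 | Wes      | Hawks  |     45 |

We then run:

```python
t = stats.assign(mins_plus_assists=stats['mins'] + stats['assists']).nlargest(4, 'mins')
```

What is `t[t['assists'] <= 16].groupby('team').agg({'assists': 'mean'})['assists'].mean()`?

add column mins_plus_assists = stats['mins'] + stats['assists']:
    assists player    team  mins  mins_plus_assists
0        19   Lena   Bears    31                 50
1        12    Amy   Bears    44                 56
2         9    Wes   Hawks    12                 21
3         4    Wes  Sharks    25                 29
4         8   Lena   Hawks    43                 51
5         9    Kai  Sharks    20                 29
6         3    Wes   Bears    19                 22
7         4    Kai  Wolves    11                 15
8         7   Sara   Hawks     5                 12
9         6    Kai   Bears     6                 12
10       16    Wes   Hawks    45                 61
take 4 rows with largest mins:
    assists player   team  mins  mins_plus_assists
10       16    Wes  Hawks    45                 61
1        12    Amy  Bears    44                 56
4         8   Lena  Hawks    43                 51
0        19   Lena  Bears    31                 50
filter rows where assists <= 16:
    assists player   team  mins  mins_plus_assists
10       16    Wes  Hawks    45                 61
1        12    Amy  Bears    44                 56
4         8   Lena  Hawks    43                 51
group by team, mean of assists:
       assists
team          
Bears     12.0
Hawks     12.0
So mean() = 12.0.

12.0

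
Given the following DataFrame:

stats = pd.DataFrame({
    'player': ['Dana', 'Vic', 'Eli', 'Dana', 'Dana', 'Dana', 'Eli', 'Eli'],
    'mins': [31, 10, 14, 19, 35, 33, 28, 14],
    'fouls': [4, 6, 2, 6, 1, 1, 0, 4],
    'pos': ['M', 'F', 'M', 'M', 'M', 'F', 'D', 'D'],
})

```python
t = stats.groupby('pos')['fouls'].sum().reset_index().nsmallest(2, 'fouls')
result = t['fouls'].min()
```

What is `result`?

4

group by pos, sum of fouls:
pos
D     4
F     7
M    13
Name: fouls, dtype: int64
reset_index():
  pos  fouls
0   D      4
1   F      7
2   M     13
take 2 rows with smallest fouls:
  pos  fouls
0   D      4
1   F      7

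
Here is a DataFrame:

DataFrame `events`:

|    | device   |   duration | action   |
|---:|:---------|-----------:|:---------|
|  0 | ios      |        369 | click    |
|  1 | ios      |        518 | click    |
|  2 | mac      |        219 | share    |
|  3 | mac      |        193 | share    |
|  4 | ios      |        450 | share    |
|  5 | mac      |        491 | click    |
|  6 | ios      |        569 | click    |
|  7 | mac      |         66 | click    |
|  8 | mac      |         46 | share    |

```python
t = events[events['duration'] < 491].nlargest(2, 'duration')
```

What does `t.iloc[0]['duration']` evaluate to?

450

filter rows where duration < 491:
  device  duration action
0    ios       369  click
2    mac       219  share
3    mac       193  share
4    ios       450  share
7    mac        66  click
8    mac        46  share
take 2 rows with largest duration:
  device  duration action
4    ios       450  share
0    ios       369  click
value at position 0, column 'duration' → 450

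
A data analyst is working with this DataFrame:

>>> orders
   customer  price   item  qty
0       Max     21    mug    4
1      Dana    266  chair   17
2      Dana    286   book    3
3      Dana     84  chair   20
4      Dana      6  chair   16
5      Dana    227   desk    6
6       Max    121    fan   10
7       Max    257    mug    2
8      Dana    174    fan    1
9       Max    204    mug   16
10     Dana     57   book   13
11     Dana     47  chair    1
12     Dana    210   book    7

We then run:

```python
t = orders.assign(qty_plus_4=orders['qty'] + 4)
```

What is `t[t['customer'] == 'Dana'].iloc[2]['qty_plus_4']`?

add column qty_plus_4 = orders['qty'] + 4:
   customer  price   item  qty  qty_plus_4
0       Max     21    mug    4           8
1      Dana    266  chair   17          21
2      Dana    286   book    3           7
3      Dana     84  chair   20          24
4      Dana      6  chair   16          20
5      Dana    227   desk    6          10
6       Max    121    fan   10          14
7       Max    257    mug    2           6
8      Dana    174    fan    1           5
9       Max    204    mug   16          20
10     Dana     57   book   13          17
11     Dana     47  chair    1           5
12     Dana    210   book    7          11
filter rows where customer == 'Dana':
   customer  price   item  qty  qty_plus_4
1      Dana    266  chair   17          21
2      Dana    286   book    3           7
3      Dana     84  chair   20          24
4      Dana      6  chair   16          20
5      Dana    227   desk    6          10
8      Dana    174    fan    1           5
10     Dana     57   book   13          17
11     Dana     47  chair    1           5
12     Dana    210   book    7          11
value at position 2, column 'qty_plus_4' → 24

24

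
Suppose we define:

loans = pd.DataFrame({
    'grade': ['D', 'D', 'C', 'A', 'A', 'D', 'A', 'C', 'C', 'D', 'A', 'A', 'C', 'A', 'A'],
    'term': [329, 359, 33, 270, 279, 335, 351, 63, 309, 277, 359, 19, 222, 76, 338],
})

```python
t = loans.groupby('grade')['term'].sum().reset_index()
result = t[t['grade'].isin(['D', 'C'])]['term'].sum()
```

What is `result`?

group by grade, sum of term:
grade
A    1692
C     627
D    1300
Name: term, dtype: int64
reset_index():
  grade  term
0     A  1692
1     C   627
2     D  1300
filter rows where grade in ['D', 'C']:
  grade  term
1     C   627
2     D  1300

1927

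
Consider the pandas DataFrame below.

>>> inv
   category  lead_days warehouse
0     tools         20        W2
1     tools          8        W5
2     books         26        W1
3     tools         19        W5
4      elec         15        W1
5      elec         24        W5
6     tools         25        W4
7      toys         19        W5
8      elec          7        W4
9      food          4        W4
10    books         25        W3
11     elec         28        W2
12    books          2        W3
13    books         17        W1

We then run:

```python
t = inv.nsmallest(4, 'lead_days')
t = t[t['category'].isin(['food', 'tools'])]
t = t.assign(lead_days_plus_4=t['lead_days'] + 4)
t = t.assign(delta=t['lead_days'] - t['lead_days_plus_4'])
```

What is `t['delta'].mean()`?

take 4 rows with smallest lead_days:
   category  lead_days warehouse
12    books          2        W3
9      food          4        W4
8      elec          7        W4
1     tools          8        W5
filter rows where category in ['food', 'tools']:
  category  lead_days warehouse
9     food          4        W4
1    tools          8        W5
add column lead_days_plus_4 = t['lead_days'] + 4:
  category  lead_days warehouse  lead_days_plus_4
9     food          4        W4                 8
1    tools          8        W5                12
add column delta = t['lead_days'] - t['lead_days_plus_4']:
  category  lead_days warehouse  lead_days_plus_4  delta
9     food          4        W4                 8     -4
1    tools          8        W5                12     -4

-4.0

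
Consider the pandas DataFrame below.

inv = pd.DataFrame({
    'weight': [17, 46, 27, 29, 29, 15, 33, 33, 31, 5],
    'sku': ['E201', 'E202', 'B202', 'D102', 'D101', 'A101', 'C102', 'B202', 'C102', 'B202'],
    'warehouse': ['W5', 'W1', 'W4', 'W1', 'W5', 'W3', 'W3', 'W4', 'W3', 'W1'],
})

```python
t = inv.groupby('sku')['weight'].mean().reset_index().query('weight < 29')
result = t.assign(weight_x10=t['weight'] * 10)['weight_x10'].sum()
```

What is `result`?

536.666666667

group by sku, mean of weight:
sku
A101    15.000000
B202    21.666667
C102    32.000000
D101    29.000000
D102    29.000000
E201    17.000000
E202    46.000000
Name: weight, dtype: float64
reset_index():
    sku     weight
0  A101  15.000000
1  B202  21.666667
2  C102  32.000000
3  D101  29.000000
4  D102  29.000000
5  E201  17.000000
6  E202  46.000000
filter rows where weight < 29:
    sku     weight
0  A101  15.000000
1  B202  21.666667
5  E201  17.000000
add column weight_x10 = t['weight'] * 10:
    sku     weight  weight_x10
0  A101  15.000000  150.000000
1  B202  21.666667  216.666667
5  E201  17.000000  170.000000
Taking the sum of column 'weight_x10' gives 536.666666667.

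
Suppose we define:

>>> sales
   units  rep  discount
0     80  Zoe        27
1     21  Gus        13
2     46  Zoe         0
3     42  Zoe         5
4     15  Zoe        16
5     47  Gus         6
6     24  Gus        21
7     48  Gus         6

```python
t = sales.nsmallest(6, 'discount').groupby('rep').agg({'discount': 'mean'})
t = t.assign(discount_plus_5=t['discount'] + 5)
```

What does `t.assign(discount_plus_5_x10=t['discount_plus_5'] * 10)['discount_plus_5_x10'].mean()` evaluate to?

take 6 rows with smallest discount:
   units  rep  discount
2     46  Zoe         0
3     42  Zoe         5
5     47  Gus         6
7     48  Gus         6
1     21  Gus        13
4     15  Zoe        16
group by rep, mean of discount:
     discount
rep          
Gus  8.333333
Zoe  7.000000
add column discount_plus_5 = t['discount'] + 5:
     discount  discount_plus_5
rep                           
Gus  8.333333        13.333333
Zoe  7.000000        12.000000
add column discount_plus_5_x10 = t['discount_plus_5'] * 10:
     discount  discount_plus_5  discount_plus_5_x10
rep                                                
Gus  8.333333        13.333333           133.333333
Zoe  7.000000        12.000000           120.000000
mean of column 'discount_plus_5_x10' → 126.666666667

126.666666667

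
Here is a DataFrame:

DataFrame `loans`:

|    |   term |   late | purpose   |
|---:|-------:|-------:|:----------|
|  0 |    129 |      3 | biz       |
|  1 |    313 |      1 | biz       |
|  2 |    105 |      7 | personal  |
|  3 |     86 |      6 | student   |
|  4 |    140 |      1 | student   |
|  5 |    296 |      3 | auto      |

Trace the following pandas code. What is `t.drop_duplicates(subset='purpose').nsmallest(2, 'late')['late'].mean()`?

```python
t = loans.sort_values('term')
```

3.0

sort by term:
   term  late   purpose
3    86     6   student
2   105     7  personal
0   129     3       biz
4   140     1   student
5   296     3      auto
1   313     1       biz
drop duplicate purpose (keep=first):
   term  late   purpose
3    86     6   student
2   105     7  personal
0   129     3       biz
5   296     3      auto
take 2 rows with smallest late:
   term  late purpose
0   129     3     biz
5   296     3    auto
The mean of column 'late' is 3.0.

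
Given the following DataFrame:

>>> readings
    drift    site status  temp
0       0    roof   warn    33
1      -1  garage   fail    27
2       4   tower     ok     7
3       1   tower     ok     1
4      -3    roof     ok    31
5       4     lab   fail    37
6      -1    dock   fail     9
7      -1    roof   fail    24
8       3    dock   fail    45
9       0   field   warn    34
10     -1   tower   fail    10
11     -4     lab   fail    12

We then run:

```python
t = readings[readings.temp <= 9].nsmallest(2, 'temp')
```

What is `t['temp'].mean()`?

filter rows where temp <= 9:
   drift   site status  temp
2      4  tower     ok     7
3      1  tower     ok     1
6     -1   dock   fail     9
take 2 rows with smallest temp:
   drift   site status  temp
3      1  tower     ok     1
2      4  tower     ok     7
Then the mean of column 'temp': 4.0

4.0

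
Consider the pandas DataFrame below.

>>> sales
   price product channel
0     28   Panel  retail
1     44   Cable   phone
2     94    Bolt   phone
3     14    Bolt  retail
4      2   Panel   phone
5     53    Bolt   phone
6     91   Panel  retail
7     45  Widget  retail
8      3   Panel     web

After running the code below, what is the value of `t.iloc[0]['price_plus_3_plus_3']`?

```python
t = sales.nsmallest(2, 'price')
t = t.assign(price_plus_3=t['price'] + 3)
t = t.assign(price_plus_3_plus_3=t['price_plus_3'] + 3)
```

take 2 rows with smallest price:
   price product channel
4      2   Panel   phone
8      3   Panel     web
add column price_plus_3 = t['price'] + 3:
   price product channel  price_plus_3
4      2   Panel   phone             5
8      3   Panel     web             6
add column price_plus_3_plus_3 = t['price_plus_3'] + 3:
   price product channel  price_plus_3  price_plus_3_plus_3
4      2   Panel   phone             5                    8
8      3   Panel     web             6                    9

8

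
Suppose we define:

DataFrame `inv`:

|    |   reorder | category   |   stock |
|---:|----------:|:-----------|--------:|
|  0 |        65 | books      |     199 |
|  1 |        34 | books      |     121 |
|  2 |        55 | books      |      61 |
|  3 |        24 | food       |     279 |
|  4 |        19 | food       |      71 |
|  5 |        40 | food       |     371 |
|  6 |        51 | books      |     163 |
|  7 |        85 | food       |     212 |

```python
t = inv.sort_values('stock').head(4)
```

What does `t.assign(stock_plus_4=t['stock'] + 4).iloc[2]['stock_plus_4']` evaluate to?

125

sort by stock:
   reorder category  stock
2       55    books     61
4       19     food     71
1       34    books    121
6       51    books    163
0       65    books    199
7       85     food    212
3       24     food    279
5       40     food    371
take first 4 rows:
   reorder category  stock
2       55    books     61
4       19     food     71
1       34    books    121
6       51    books    163
add column stock_plus_4 = t['stock'] + 4:
   reorder category  stock  stock_plus_4
2       55    books     61            65
4       19     food     71            75
1       34    books    121           125
6       51    books    163           167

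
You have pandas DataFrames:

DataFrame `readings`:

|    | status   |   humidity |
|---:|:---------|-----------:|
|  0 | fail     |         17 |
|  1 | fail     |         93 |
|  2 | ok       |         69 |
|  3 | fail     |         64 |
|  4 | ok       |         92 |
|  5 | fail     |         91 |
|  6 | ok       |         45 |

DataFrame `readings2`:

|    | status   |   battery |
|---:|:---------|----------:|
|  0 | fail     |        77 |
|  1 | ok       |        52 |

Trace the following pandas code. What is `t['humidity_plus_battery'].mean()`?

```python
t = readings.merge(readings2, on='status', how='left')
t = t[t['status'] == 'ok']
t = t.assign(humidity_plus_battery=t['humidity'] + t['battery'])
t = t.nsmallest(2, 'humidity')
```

merge on 'status' (how='left') → 7 rows:
  status  humidity  battery
0   fail        17       77
1   fail        93       77
2     ok        69       52
3   fail        64       77
4     ok        92       52
5   fail        91       77
6     ok        45       52
filter rows where status == 'ok':
  status  humidity  battery
2     ok        69       52
4     ok        92       52
6     ok        45       52
add column humidity_plus_battery = t['humidity'] + t['battery']:
  status  humidity  battery  humidity_plus_battery
2     ok        69       52                    121
4     ok        92       52                    144
6     ok        45       52                     97
take 2 rows with smallest humidity:
  status  humidity  battery  humidity_plus_battery
6     ok        45       52                     97
2     ok        69       52                    121
Finally, mean of column 'humidity_plus_battery' = 109.0.

109.0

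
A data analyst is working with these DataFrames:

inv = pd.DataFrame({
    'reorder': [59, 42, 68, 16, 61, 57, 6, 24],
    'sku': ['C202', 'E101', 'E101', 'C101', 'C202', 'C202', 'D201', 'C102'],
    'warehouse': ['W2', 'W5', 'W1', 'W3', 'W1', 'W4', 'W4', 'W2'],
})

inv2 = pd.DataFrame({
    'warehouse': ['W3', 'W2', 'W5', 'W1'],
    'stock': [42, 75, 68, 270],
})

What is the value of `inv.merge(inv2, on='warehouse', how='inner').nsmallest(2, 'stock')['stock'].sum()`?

110

merge on 'warehouse' (how='inner') → 6 rows:
   reorder   sku warehouse  stock
0       59  C202        W2     75
1       42  E101        W5     68
2       68  E101        W1    270
3       16  C101        W3     42
4       61  C202        W1    270
5       24  C102        W2     75
take 2 rows with smallest stock:
   reorder   sku warehouse  stock
3       16  C101        W3     42
1       42  E101        W5     68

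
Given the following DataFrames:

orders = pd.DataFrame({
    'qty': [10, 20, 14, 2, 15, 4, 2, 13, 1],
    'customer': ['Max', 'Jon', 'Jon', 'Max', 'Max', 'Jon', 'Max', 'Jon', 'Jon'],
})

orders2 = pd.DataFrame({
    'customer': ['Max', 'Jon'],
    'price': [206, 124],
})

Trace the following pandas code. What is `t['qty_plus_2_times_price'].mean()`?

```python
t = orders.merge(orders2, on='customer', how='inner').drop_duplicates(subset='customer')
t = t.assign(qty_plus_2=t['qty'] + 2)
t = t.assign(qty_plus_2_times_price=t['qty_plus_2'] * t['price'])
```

2600.0

merge on 'customer' (how='inner') → 9 rows:
   qty customer  price
0   10      Max    206
1   20      Jon    124
2   14      Jon    124
3    2      Max    206
4   15      Max    206
5    4      Jon    124
6    2      Max    206
7   13      Jon    124
8    1      Jon    124
drop duplicate customer (keep=first):
   qty customer  price
0   10      Max    206
1   20      Jon    124
add column qty_plus_2 = t['qty'] + 2:
   qty customer  price  qty_plus_2
0   10      Max    206          12
1   20      Jon    124          22
add column qty_plus_2_times_price = t['qty_plus_2'] * t['price']:
   qty customer  price  qty_plus_2  qty_plus_2_times_price
0   10      Max    206          12                    2472
1   20      Jon    124          22                    2728
Finally, mean of column 'qty_plus_2_times_price' = 2600.0.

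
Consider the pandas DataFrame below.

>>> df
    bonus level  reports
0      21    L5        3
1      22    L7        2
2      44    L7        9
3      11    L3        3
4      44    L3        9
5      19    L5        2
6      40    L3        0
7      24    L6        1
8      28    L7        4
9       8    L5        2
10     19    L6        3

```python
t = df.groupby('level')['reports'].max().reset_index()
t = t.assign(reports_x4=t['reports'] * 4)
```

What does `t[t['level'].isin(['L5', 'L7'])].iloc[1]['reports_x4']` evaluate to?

group by level, max of reports:
level
L3    9
L5    3
L6    3
L7    9
Name: reports, dtype: int64
reset_index():
  level  reports
0    L3        9
1    L5        3
2    L6        3
3    L7        9
add column reports_x4 = t['reports'] * 4:
  level  reports  reports_x4
0    L3        9          36
1    L5        3          12
2    L6        3          12
3    L7        9          36
filter rows where level in ['L5', 'L7']:
  level  reports  reports_x4
1    L5        3          12
3    L7        9          36

36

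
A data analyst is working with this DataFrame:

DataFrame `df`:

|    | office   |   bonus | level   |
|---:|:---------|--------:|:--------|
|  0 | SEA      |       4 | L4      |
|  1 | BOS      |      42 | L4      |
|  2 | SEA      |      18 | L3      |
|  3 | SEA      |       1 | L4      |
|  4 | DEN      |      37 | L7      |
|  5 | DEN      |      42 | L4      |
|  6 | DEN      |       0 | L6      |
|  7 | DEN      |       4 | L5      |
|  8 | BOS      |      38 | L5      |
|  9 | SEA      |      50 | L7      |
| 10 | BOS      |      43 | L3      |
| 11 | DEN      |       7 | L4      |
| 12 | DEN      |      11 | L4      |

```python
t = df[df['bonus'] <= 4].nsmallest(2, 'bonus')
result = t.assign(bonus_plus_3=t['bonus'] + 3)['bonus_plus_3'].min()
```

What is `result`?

3

filter rows where bonus <= 4:
  office  bonus level
0    SEA      4    L4
3    SEA      1    L4
6    DEN      0    L6
7    DEN      4    L5
take 2 rows with smallest bonus:
  office  bonus level
6    DEN      0    L6
3    SEA      1    L4
add column bonus_plus_3 = t['bonus'] + 3:
  office  bonus level  bonus_plus_3
6    DEN      0    L6             3
3    SEA      1    L4             4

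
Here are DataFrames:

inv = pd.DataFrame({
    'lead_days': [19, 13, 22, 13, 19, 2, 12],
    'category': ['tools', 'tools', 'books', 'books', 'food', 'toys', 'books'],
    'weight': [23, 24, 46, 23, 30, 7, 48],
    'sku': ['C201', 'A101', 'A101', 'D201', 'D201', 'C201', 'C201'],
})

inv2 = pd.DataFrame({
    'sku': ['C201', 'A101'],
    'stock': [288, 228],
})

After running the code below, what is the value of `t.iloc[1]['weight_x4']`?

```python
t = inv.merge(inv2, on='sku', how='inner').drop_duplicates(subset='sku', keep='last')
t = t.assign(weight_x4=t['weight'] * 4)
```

merge on 'sku' (how='inner') → 5 rows:
   lead_days category  weight   sku  stock
0         19    tools      23  C201    288
1         13    tools      24  A101    228
2         22    books      46  A101    228
3          2     toys       7  C201    288
4         12    books      48  C201    288
drop duplicate sku (keep=last):
   lead_days category  weight   sku  stock
2         22    books      46  A101    228
4         12    books      48  C201    288
add column weight_x4 = t['weight'] * 4:
   lead_days category  weight   sku  stock  weight_x4
2         22    books      46  A101    228        184
4         12    books      48  C201    288        192
The value at position 1, column 'weight_x4' is 192.

192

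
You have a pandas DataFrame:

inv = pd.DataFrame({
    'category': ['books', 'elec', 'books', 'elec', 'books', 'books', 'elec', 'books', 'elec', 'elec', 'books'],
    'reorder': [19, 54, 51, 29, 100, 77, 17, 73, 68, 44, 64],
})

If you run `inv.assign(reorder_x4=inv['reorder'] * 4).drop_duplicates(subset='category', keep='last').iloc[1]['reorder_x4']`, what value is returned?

256

add column reorder_x4 = inv['reorder'] * 4:
   category  reorder  reorder_x4
0     books       19          76
1      elec       54         216
2     books       51         204
3      elec       29         116
4     books      100         400
5     books       77         308
6      elec       17          68
7     books       73         292
8      elec       68         272
9      elec       44         176
10    books       64         256
drop duplicate category (keep=last):
   category  reorder  reorder_x4
9      elec       44         176
10    books       64         256
So iloc[1]['reorder_x4'] = 256.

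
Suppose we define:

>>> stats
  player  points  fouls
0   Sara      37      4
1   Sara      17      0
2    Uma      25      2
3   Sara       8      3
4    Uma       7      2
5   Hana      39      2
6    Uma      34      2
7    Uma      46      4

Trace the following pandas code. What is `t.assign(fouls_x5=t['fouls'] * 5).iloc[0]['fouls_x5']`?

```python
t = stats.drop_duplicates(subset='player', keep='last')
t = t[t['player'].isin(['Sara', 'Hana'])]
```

15

drop duplicate player (keep=last):
  player  points  fouls
3   Sara       8      3
5   Hana      39      2
7    Uma      46      4
filter rows where player in ['Sara', 'Hana']:
  player  points  fouls
3   Sara       8      3
5   Hana      39      2
add column fouls_x5 = t['fouls'] * 5:
  player  points  fouls  fouls_x5
3   Sara       8      3        15
5   Hana      39      2        10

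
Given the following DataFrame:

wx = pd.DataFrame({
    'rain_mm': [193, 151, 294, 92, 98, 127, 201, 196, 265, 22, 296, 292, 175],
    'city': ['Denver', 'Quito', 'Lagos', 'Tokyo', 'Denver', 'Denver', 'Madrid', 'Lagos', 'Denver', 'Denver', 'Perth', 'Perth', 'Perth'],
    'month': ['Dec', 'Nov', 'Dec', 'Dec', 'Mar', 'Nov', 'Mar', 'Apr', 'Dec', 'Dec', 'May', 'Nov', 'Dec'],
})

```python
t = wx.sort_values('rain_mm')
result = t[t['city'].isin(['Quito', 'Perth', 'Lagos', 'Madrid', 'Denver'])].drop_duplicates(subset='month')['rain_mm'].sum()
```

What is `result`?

sort by rain_mm:
    rain_mm    city month
9        22  Denver   Dec
3        92   Tokyo   Dec
4        98  Denver   Mar
5       127  Denver   Nov
1       151   Quito   Nov
12      175   Perth   Dec
0       193  Denver   Dec
7       196   Lagos   Apr
6       201  Madrid   Mar
8       265  Denver   Dec
11      292   Perth   Nov
2       294   Lagos   Dec
10      296   Perth   May
filter rows where city in ['Quito', 'Perth', 'Lagos', 'Madrid', 'Denver']:
    rain_mm    city month
9        22  Denver   Dec
4        98  Denver   Mar
5       127  Denver   Nov
1       151   Quito   Nov
12      175   Perth   Dec
0       193  Denver   Dec
7       196   Lagos   Apr
6       201  Madrid   Mar
8       265  Denver   Dec
11      292   Perth   Nov
2       294   Lagos   Dec
10      296   Perth   May
drop duplicate month (keep=first):
    rain_mm    city month
9        22  Denver   Dec
4        98  Denver   Mar
5       127  Denver   Nov
7       196   Lagos   Apr
10      296   Perth   May
The sum of column 'rain_mm' is 739.

739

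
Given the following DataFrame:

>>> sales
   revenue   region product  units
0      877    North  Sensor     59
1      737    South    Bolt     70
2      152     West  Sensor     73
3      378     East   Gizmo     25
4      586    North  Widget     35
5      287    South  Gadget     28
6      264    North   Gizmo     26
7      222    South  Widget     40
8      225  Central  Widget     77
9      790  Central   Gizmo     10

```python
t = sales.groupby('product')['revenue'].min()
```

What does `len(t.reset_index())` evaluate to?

group by product, min of revenue:
product
Bolt      737
Gadget    287
Gizmo     264
Sensor    152
Widget    222
Name: revenue, dtype: int64
reset_index():
  product  revenue
0    Bolt      737
1  Gadget      287
2   Gizmo      264
3  Sensor      152
4  Widget      222
Then the number of rows: 5

5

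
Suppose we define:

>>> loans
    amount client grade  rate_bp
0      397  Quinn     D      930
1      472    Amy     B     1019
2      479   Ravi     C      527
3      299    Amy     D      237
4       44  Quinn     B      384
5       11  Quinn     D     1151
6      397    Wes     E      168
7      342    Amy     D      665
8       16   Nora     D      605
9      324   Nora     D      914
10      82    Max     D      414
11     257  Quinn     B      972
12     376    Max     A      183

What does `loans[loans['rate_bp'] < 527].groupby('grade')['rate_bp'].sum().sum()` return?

1386

filter rows where rate_bp < 527:
    amount client grade  rate_bp
3      299    Amy     D      237
4       44  Quinn     B      384
6      397    Wes     E      168
10      82    Max     D      414
12     376    Max     A      183
group by grade, sum of rate_bp:
grade
A    183
B    384
D    651
E    168
Name: rate_bp, dtype: int64
sum of the resulting series → 1386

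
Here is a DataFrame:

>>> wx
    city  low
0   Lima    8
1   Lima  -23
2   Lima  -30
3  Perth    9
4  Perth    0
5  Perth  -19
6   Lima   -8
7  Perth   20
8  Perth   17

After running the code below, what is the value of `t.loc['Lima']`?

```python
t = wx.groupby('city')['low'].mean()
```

group by city, mean of low:
city
Lima    -13.25
Perth     5.40
Name: low, dtype: float64

-13.25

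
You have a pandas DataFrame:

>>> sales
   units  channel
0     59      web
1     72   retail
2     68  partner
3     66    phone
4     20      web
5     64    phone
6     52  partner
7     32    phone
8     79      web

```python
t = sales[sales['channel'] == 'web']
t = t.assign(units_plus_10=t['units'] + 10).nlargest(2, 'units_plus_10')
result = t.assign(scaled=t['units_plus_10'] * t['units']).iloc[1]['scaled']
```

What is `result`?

filter rows where channel == 'web':
   units channel
0     59     web
4     20     web
8     79     web
add column units_plus_10 = t['units'] + 10:
   units channel  units_plus_10
0     59     web             69
4     20     web             30
8     79     web             89
take 2 rows with largest units_plus_10:
   units channel  units_plus_10
8     79     web             89
0     59     web             69
add column scaled = t['units_plus_10'] * t['units']:
   units channel  units_plus_10  scaled
8     79     web             89    7031
0     59     web             69    4071
value at position 1, column 'scaled' → 4071

4071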